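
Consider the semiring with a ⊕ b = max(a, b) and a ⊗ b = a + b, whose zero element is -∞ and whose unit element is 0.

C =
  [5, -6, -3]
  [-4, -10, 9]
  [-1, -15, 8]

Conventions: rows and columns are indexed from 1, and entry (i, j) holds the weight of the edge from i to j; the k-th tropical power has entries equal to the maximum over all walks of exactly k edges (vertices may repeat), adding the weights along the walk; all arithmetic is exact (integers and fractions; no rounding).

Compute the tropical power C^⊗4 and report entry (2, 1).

C^⊗2:
  [10, -1, 5]
  [8, -6, 17]
  [7, -7, 16]
C^⊗3:
  [15, 4, 13]
  [16, 2, 25]
  [15, 1, 24]
C^⊗4:
  [20, 9, 21]
  [24, 10, 33]
  [23, 9, 32]
Key observation: the optimum is the walk 2->3->3->3->1, with weight 9 + 8 + 8 + (-1) = 24.
Optimal value attained by: walk 2->3->3->3->1.
Answer: (C^⊗4)[2][1] = 24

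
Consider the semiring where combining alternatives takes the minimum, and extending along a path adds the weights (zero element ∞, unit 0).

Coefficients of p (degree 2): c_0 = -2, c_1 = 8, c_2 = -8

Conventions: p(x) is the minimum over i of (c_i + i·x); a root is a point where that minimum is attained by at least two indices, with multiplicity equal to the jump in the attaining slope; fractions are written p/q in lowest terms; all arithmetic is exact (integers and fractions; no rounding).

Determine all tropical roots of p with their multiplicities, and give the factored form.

hull edge (i=0, c=-2) to (i=2, c=-8): slope -3, span 2
Factored form: p(x) = -8 ⊗ (x ⊕ 3) ⊗ (x ⊕ 3)
Answer: roots = 3 (mult 2)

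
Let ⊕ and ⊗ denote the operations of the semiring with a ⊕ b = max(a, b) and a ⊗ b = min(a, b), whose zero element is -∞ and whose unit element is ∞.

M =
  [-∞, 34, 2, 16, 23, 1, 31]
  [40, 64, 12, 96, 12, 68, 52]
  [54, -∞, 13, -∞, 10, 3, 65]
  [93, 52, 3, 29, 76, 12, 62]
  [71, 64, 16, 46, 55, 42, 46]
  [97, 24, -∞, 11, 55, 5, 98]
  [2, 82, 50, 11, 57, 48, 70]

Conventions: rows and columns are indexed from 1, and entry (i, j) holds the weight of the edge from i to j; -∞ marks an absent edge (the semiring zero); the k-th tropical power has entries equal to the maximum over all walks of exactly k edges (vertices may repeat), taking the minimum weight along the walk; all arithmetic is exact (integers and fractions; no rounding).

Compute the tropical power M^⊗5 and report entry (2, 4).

M^⊗2:
  [34, 34, 31, 34, 31, 34, 34]
  [93, 64, 50, 64, 76, 64, 68]
  [13, 65, 50, 16, 57, 48, 65]
  [71, 64, 50, 52, 57, 52, 62]
  [55, 64, 46, 64, 55, 64, 52]
  [55, 82, 50, 46, 57, 48, 70]
  [57, 70, 50, 82, 57, 68, 70]
M^⊗3:
  [34, 34, 34, 34, 34, 34, 34]
  [71, 68, 50, 64, 64, 64, 68]
  [57, 65, 50, 65, 57, 65, 65]
  [57, 64, 50, 64, 57, 64, 62]
  [64, 64, 50, 64, 64, 64, 64]
  [57, 70, 50, 82, 57, 68, 70]
  [82, 70, 50, 70, 76, 68, 70]
M^⊗4:
  [34, 34, 34, 34, 34, 34, 34]
  [64, 68, 50, 68, 64, 68, 68]
  [65, 65, 50, 65, 65, 65, 65]
  [64, 64, 50, 64, 64, 64, 64]
  [64, 64, 50, 64, 64, 64, 64]
  [82, 70, 50, 70, 76, 68, 70]
  [71, 70, 50, 70, 70, 68, 70]
M^⊗5:
  [34, 34, 34, 34, 34, 34, 34]
  [68, 68, 50, 68, 68, 68, 68]
  [65, 65, 50, 65, 65, 65, 65]
  [64, 64, 50, 64, 64, 64, 64]
  [64, 64, 50, 64, 64, 64, 64]
  [71, 70, 50, 70, 70, 68, 70]
  [70, 70, 50, 70, 70, 68, 70]
Key observation: the optimum is the walk 2->6->7->7->2->4, with weight 68 min 98 min 70 min 82 min 96 = 68.
Optimal value attained by: walk 2->6->7->7->2->4.
Answer: (M^⊗5)[2][4] = 68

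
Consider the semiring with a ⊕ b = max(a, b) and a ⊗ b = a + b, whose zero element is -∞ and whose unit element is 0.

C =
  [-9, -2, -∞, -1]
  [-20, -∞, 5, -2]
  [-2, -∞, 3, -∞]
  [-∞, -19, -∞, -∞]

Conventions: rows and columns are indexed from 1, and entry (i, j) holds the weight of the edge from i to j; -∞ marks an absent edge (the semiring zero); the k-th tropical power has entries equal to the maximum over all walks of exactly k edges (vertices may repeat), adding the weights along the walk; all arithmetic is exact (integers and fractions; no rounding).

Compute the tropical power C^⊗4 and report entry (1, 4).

C^⊗2:
  [-18, -11, 3, -4]
  [3, -21, 8, -21]
  [1, -4, 6, -3]
  [-39, -∞, -14, -21]
C^⊗3:
  [1, -20, 6, -13]
  [6, 1, 11, 2]
  [4, -1, 9, 0]
  [-16, -40, -11, -40]
C^⊗4:
  [4, -1, 9, 0]
  [9, 4, 14, 5]
  [7, 2, 12, 3]
  [-13, -18, -8, -17]
Key observation: the optimum is the walk 1->2->3->1->4, with weight (-2) + 5 + (-2) + (-1) = 0.
Optimal value attained by: walk 1->2->3->1->4.
Answer: (C^⊗4)[1][4] = 0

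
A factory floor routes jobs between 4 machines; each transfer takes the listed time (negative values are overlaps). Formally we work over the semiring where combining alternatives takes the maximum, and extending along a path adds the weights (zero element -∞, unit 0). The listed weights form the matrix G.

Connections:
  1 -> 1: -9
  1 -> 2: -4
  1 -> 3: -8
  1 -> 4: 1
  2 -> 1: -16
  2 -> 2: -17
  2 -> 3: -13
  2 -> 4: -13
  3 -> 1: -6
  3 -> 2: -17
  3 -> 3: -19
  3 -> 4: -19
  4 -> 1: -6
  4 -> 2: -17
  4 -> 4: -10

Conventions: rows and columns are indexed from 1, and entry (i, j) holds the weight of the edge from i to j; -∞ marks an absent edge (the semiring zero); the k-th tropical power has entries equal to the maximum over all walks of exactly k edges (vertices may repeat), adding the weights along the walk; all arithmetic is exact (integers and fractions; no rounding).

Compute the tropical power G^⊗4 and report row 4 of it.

G^⊗2:
  [-5, -13, -17, -8]
  [-19, -20, -24, -15]
  [-15, -10, -14, -5]
  [-15, -10, -14, -5]
G^⊗3:
  [-14, -9, -13, -4]
  [-21, -23, -27, -18]
  [-11, -19, -23, -14]
  [-11, -19, -23, -14]
G^⊗4:
  [-10, -18, -22, -13]
  [-24, -25, -29, -20]
  [-20, -15, -19, -10]
  [-20, -15, -19, -10]
Answer: row 4 of G^⊗4 = [-20, -15, -19, -10]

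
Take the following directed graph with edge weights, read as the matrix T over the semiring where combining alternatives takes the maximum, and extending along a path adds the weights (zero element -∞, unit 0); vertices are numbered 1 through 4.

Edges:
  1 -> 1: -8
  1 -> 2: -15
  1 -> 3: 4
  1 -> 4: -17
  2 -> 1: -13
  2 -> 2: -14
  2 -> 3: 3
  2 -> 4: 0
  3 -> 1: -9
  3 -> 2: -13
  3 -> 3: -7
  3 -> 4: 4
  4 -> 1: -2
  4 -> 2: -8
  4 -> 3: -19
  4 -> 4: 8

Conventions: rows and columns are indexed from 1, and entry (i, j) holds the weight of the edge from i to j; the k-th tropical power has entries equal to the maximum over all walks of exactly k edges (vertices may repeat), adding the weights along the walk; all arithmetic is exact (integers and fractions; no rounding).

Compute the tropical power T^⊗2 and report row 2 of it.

T^⊗2:
  [-5, -9, -3, 8]
  [-2, -8, -4, 8]
  [2, -4, -5, 12]
  [6, 0, 2, 16]
Answer: row 2 of T^⊗2 = [-2, -8, -4, 8]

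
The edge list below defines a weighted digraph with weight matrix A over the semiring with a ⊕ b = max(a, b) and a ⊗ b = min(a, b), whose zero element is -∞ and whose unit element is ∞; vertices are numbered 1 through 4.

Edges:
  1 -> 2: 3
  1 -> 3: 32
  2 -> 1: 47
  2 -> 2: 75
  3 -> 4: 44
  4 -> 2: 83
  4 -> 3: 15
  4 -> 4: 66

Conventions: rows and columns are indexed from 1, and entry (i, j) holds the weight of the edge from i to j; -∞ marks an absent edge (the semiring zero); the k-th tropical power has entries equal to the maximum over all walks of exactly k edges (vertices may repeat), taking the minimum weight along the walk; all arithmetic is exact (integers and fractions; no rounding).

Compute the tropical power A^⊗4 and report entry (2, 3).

A^⊗2:
  [3, 3, -∞, 32]
  [47, 75, 32, -∞]
  [-∞, 44, 15, 44]
  [47, 75, 15, 66]
A^⊗3:
  [3, 32, 15, 32]
  [47, 75, 32, 32]
  [44, 44, 15, 44]
  [47, 75, 32, 66]
A^⊗4:
  [32, 32, 15, 32]
  [47, 75, 32, 32]
  [44, 44, 32, 44]
  [47, 75, 32, 66]
Key observation: the optimum is the walk 2->2->2->1->3, with weight 75 min 75 min 47 min 32 = 32.
Optimal value attained by: walk 2->2->2->1->3.
Answer: (A^⊗4)[2][3] = 32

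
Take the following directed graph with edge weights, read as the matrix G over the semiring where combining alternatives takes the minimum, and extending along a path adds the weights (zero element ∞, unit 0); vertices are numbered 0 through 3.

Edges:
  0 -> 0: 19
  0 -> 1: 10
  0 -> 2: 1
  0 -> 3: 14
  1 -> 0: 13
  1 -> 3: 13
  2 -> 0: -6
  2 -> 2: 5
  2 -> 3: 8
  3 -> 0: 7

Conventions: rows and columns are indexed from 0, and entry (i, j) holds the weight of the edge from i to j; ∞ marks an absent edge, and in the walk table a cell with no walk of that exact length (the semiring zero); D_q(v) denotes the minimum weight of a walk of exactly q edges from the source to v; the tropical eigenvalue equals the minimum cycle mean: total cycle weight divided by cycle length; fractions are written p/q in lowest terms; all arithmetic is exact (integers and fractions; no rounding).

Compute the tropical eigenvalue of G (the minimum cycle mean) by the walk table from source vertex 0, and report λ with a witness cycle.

q=0: [0, ∞, ∞, ∞]
q=1: [19, 10, 1, 14]
q=2: [-5, 29, 6, 9]
q=3: [0, 5, -4, 9]
q=4: [-10, 10, 1, 4]
Optimal cycle mean attained by: cycle 0->2->0, total 1 + (-6), length 2.
Answer: λ = -5/2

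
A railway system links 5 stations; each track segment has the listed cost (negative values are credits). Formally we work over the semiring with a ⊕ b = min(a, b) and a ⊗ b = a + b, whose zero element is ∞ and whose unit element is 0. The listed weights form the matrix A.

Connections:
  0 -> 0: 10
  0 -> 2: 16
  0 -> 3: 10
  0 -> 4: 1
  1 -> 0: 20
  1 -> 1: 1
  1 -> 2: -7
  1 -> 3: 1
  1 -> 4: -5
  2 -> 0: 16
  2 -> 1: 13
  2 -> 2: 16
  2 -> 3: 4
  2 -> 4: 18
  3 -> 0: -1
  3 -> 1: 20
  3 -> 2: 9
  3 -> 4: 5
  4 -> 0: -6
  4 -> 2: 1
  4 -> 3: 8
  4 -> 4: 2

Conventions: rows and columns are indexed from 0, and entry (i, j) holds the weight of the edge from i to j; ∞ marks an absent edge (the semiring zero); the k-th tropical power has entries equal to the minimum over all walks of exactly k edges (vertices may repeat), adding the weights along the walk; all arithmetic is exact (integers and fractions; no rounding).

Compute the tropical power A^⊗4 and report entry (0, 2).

A^⊗2:
  [-5, 29, 2, 9, 3]
  [-11, 2, -6, -3, -4]
  [3, 14, 6, 14, 8]
  [-1, 21, 6, 9, 0]
  [-4, 14, 3, 4, -5]
A^⊗3:
  [-3, 15, 4, 5, -4]
  [-10, 3, -5, -2, -10]
  [2, 15, 7, 10, 4]
  [-6, 19, 1, 8, 0]
  [-11, 15, -4, 3, -3]
A^⊗4:
  [-10, 16, -3, 4, -2]
  [-16, 4, -9, -2, -9]
  [-2, 16, 5, 11, 3]
  [-6, 14, 1, 4, -5]
  [-9, 9, -2, -1, -10]
Key observation: the optimum is the walk 0->4->0->4->2, with weight 1 + (-6) + 1 + 1 = -3.
Optimal value attained by: walk 0->4->0->4->2.
Answer: (A^⊗4)[0][2] = -3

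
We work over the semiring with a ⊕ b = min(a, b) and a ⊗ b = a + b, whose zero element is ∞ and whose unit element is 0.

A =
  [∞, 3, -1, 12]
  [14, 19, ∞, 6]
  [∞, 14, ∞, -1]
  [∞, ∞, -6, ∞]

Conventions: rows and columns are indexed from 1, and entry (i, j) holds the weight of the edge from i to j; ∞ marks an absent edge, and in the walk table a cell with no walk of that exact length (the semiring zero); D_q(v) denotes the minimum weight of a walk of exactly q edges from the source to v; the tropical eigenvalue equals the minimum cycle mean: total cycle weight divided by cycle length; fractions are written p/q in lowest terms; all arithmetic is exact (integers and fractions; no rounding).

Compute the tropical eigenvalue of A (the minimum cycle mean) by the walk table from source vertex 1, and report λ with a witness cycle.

q=0: [0, ∞, ∞, ∞]
q=1: [∞, 3, -1, 12]
q=2: [17, 13, 6, -2]
q=3: [27, 20, -8, 5]
q=4: [34, 6, -1, -9]
Optimal cycle mean attained by: cycle 3->4->3, total (-1) + (-6), length 2.
Answer: λ = -7/2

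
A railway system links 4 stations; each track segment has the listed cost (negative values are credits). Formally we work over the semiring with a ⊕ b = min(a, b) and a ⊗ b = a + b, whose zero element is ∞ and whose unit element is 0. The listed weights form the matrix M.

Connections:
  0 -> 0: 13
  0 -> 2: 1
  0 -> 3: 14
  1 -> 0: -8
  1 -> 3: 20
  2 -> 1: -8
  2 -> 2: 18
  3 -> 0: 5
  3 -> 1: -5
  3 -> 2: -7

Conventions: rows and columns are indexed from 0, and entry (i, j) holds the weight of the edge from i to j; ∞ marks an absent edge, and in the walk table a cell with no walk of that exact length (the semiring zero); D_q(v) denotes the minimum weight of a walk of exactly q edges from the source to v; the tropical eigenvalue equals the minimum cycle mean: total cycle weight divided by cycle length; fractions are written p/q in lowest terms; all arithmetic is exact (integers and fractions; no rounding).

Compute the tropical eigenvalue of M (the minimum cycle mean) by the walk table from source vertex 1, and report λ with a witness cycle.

q=0: [∞, 0, ∞, ∞]
q=1: [-8, ∞, ∞, 20]
q=2: [5, 15, -7, 6]
q=3: [7, -15, -1, 19]
q=4: [-23, -9, 8, 5]
Optimal cycle mean attained by: cycle 0->2->1->0, total 1 + (-8) + (-8), length 3.
Answer: λ = -5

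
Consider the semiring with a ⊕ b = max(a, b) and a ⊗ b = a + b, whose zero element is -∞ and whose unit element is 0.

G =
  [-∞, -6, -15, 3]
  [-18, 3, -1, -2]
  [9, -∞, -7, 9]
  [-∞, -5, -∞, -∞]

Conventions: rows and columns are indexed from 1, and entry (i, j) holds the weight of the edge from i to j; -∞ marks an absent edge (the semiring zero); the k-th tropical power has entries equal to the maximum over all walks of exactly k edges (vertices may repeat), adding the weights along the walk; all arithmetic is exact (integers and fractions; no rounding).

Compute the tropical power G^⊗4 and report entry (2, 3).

G^⊗2:
  [-6, -2, -7, -6]
  [8, 6, 2, 8]
  [2, 4, -6, 12]
  [-23, -2, -6, -7]
G^⊗3:
  [2, 1, -3, 2]
  [11, 9, 5, 11]
  [3, 7, 3, 5]
  [3, 1, -3, 3]
G^⊗4:
  [6, 4, 0, 6]
  [14, 12, 8, 14]
  [12, 10, 6, 12]
  [6, 4, 0, 6]
Key observation: the optimum is the walk 2->2->2->2->3, with weight 3 + 3 + 3 + (-1) = 8.
Optimal value attained by: walk 2->2->2->2->3.
Answer: (G^⊗4)[2][3] = 8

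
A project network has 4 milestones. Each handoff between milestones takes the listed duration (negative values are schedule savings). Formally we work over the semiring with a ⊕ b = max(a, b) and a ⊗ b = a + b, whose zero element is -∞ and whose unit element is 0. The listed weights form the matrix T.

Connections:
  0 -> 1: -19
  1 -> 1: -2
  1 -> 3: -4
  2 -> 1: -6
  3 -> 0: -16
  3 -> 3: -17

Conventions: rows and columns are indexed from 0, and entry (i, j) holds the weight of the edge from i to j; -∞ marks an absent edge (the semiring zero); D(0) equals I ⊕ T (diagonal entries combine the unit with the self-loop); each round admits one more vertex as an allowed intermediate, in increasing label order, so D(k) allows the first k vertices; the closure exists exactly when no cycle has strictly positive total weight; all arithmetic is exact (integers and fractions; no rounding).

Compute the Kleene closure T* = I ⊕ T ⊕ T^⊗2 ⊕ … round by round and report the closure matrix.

D(0):
  [0, -19, -∞, -∞]
  [-∞, 0, -∞, -4]
  [-∞, -6, 0, -∞]
  [-16, -∞, -∞, 0]
D(1):
  [0, -19, -∞, -∞]
  [-∞, 0, -∞, -4]
  [-∞, -6, 0, -∞]
  [-16, -35, -∞, 0]
D(2):
  [0, -19, -∞, -23]
  [-∞, 0, -∞, -4]
  [-∞, -6, 0, -10]
  [-16, -35, -∞, 0]
D(3):
  [0, -19, -∞, -23]
  [-∞, 0, -∞, -4]
  [-∞, -6, 0, -10]
  [-16, -35, -∞, 0]
D(4):
  [0, -19, -∞, -23]
  [-20, 0, -∞, -4]
  [-26, -6, 0, -10]
  [-16, -35, -∞, 0]
Answer: T* = [[0, -19, -∞, -23], [-20, 0, -∞, -4], [-26, -6, 0, -10], [-16, -35, -∞, 0]]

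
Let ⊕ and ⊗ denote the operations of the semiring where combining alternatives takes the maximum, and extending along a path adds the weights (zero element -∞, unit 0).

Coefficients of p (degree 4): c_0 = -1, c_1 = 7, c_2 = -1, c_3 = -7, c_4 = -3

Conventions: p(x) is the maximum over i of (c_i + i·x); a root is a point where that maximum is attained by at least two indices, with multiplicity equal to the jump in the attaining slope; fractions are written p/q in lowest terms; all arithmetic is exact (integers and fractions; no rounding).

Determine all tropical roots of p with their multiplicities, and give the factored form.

hull edge (i=0, c=-1) to (i=1, c=7): slope 8, span 1
hull edge (i=1, c=7) to (i=4, c=-3): slope -10/3, span 3
Factored form: p(x) = -3 ⊗ (x ⊕ (-8)) ⊗ (x ⊕ 10/3) ⊗ (x ⊕ 10/3) ⊗ (x ⊕ 10/3)
Answer: roots = -8 (mult 1), 10/3 (mult 3)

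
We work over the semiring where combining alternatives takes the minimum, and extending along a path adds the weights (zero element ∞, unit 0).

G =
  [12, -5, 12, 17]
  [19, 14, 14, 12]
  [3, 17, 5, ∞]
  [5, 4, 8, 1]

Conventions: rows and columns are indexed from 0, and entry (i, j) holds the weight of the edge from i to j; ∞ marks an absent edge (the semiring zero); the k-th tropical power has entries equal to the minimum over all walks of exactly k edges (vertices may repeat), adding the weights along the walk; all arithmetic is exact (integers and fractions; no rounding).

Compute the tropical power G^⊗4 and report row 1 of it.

G^⊗2:
  [14, 7, 9, 7]
  [17, 14, 19, 13]
  [8, -2, 10, 20]
  [6, 0, 9, 2]
G^⊗3:
  [12, 9, 14, 8]
  [18, 12, 21, 14]
  [13, 3, 12, 10]
  [7, 1, 10, 3]
G^⊗4:
  [13, 7, 16, 9]
  [19, 13, 22, 15]
  [15, 8, 17, 11]
  [8, 2, 11, 4]
Answer: row 1 of G^⊗4 = [19, 13, 22, 15]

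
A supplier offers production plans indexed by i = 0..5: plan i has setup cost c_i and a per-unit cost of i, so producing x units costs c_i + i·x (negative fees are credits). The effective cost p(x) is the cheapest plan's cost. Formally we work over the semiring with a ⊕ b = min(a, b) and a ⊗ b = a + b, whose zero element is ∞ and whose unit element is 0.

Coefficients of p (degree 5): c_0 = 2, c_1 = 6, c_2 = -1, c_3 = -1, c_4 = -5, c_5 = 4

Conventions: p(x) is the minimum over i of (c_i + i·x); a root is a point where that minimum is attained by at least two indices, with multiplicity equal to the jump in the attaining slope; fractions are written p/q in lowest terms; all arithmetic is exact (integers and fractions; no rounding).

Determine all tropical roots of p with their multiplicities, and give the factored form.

hull edge (i=0, c=2) to (i=4, c=-5): slope -7/4, span 4
hull edge (i=4, c=-5) to (i=5, c=4): slope 9, span 1
Factored form: p(x) = 4 ⊗ (x ⊕ (-9)) ⊗ (x ⊕ 7/4) ⊗ (x ⊕ 7/4) ⊗ (x ⊕ 7/4) ⊗ (x ⊕ 7/4)
Answer: roots = -9 (mult 1), 7/4 (mult 4)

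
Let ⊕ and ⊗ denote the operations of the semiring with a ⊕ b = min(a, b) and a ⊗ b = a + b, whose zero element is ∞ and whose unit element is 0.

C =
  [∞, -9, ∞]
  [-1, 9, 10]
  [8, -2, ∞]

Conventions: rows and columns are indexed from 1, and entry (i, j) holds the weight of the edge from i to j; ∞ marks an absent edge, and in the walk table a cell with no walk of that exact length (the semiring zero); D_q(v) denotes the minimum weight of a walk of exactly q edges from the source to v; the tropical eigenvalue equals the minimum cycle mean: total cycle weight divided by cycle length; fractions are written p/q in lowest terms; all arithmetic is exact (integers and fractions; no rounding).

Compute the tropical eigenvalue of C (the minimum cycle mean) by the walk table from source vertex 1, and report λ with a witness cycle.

q=0: [0, ∞, ∞]
q=1: [∞, -9, ∞]
q=2: [-10, 0, 1]
q=3: [-1, -19, 10]
Optimal cycle mean attained by: cycle 1->2->1, total (-9) + (-1), length 2.
Answer: λ = -5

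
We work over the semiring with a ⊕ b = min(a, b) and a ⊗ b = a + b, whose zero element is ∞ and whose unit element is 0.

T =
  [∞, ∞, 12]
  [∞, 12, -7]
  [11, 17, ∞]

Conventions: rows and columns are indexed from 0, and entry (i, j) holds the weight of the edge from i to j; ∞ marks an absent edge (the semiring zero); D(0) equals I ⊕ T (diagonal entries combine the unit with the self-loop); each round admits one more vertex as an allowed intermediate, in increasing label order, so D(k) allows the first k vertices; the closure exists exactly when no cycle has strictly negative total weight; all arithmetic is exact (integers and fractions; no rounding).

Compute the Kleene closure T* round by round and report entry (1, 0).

D(0):
  [0, ∞, 12]
  [∞, 0, -7]
  [11, 17, 0]
D(1):
  [0, ∞, 12]
  [∞, 0, -7]
  [11, 17, 0]
D(2):
  [0, ∞, 12]
  [∞, 0, -7]
  [11, 17, 0]
D(3):
  [0, 29, 12]
  [4, 0, -7]
  [11, 17, 0]
Answer: T*[1][0] = 4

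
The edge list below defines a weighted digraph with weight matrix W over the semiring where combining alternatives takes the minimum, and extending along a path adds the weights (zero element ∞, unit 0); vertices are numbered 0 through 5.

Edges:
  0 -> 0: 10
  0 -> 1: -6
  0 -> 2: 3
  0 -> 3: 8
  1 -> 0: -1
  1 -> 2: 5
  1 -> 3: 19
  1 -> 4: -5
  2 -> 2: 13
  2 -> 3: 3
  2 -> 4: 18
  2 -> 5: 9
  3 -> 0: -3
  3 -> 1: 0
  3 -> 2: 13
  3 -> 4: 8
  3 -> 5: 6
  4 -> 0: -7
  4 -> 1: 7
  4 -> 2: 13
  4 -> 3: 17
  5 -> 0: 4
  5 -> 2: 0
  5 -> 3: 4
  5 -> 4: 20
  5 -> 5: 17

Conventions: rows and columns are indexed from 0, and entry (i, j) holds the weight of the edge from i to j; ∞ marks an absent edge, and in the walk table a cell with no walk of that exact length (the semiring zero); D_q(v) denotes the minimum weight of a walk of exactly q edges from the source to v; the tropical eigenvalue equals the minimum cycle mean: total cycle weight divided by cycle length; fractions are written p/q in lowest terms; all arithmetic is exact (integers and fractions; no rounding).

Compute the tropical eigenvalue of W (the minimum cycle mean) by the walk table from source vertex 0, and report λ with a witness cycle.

q=0: [0, ∞, ∞, ∞, ∞, ∞]
q=1: [10, -6, 3, 8, ∞, ∞]
q=2: [-7, 4, -1, 6, -11, 12]
q=3: [-18, -13, -4, 1, -1, 8]
q=4: [-14, -24, -15, -10, -18, 5]
q=5: [-25, -20, -19, -12, -29, -6]
q=6: [-36, -31, -22, -17, -25, -10]
Optimal cycle mean attained by: cycle 0->1->4->0, total (-6) + (-5) + (-7), length 3.
Answer: λ = -6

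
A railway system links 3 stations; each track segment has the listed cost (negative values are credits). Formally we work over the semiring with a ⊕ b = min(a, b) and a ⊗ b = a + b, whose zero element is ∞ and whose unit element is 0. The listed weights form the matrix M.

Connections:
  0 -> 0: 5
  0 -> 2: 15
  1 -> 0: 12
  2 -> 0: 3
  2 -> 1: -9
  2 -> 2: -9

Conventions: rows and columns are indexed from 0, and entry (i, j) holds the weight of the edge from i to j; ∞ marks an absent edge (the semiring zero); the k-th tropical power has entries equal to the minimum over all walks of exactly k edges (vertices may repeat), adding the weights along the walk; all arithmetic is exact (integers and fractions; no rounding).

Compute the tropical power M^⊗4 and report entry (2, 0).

M^⊗2:
  [10, 6, 6]
  [17, ∞, 27]
  [-6, -18, -18]
M^⊗3:
  [9, -3, -3]
  [22, 18, 18]
  [-15, -27, -27]
M^⊗4:
  [0, -12, -12]
  [21, 9, 9]
  [-24, -36, -36]
Key observation: the optimum is the walk 2->2->2->2->0, with weight (-9) + (-9) + (-9) + 3 = -24.
Optimal value attained by: walk 2->2->2->2->0.
Answer: (M^⊗4)[2][0] = -24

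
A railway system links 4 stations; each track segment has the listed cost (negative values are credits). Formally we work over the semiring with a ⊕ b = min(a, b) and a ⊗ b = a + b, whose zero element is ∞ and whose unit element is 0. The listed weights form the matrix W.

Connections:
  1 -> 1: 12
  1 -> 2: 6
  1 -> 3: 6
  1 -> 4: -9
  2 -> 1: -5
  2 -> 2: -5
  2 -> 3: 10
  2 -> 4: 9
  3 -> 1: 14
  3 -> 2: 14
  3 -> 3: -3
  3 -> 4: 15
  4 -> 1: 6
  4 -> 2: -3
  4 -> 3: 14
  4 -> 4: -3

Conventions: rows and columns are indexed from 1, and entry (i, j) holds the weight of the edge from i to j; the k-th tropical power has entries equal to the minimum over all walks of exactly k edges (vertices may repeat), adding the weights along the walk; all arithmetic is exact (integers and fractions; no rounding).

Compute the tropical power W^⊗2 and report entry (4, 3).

W^⊗2:
  [-3, -12, 3, -12]
  [-10, -10, 1, -14]
  [9, 9, -6, 5]
  [-8, -8, 7, -6]
Key observation: the optimum is the walk 4->2->3, with weight (-3) + 10 = 7.
Optimal value attained by: walk 4->2->3.
Answer: (W^⊗2)[4][3] = 7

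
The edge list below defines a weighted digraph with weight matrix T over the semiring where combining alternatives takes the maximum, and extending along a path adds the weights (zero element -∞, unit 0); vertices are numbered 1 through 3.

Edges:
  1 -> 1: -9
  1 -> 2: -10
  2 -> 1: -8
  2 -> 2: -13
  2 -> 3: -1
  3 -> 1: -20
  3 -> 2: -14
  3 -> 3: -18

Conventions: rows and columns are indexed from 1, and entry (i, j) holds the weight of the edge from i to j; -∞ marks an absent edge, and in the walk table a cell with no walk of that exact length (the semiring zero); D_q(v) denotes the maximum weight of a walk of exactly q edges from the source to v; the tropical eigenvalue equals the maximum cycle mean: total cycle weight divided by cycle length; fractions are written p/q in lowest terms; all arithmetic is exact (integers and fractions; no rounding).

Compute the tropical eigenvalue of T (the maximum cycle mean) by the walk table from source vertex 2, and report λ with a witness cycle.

q=0: [-∞, 0, -∞]
q=1: [-8, -13, -1]
q=2: [-17, -15, -14]
q=3: [-23, -27, -16]
Optimal cycle mean attained by: cycle 2->3->2, total (-1) + (-14), length 2.
Answer: λ = -15/2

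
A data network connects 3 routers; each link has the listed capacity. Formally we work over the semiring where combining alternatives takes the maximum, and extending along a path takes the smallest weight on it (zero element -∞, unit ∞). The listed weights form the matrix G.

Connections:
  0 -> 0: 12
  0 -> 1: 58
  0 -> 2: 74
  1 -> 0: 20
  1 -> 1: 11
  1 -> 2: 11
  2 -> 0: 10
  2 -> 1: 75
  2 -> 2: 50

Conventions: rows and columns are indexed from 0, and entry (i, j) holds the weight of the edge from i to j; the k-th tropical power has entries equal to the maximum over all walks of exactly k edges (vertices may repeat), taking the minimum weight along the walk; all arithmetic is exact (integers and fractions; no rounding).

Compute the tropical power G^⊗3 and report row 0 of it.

G^⊗2:
  [20, 74, 50]
  [12, 20, 20]
  [20, 50, 50]
G^⊗3:
  [20, 50, 50]
  [20, 20, 20]
  [20, 50, 50]
Answer: row 0 of G^⊗3 = [20, 50, 50]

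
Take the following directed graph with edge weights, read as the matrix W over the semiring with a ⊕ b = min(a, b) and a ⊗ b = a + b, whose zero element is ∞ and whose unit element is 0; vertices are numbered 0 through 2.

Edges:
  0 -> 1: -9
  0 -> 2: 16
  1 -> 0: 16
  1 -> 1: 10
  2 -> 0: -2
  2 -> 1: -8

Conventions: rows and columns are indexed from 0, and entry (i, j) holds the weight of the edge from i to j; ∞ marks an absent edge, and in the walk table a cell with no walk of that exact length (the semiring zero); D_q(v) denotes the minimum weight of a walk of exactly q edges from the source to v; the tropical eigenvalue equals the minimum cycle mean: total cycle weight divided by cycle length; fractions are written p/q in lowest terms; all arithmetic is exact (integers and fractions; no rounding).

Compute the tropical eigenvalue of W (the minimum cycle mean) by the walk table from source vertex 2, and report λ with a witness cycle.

q=0: [∞, ∞, 0]
q=1: [-2, -8, ∞]
q=2: [8, -11, 14]
q=3: [5, -1, 24]
Optimal cycle mean attained by: cycle 0->1->0, total (-9) + 16, length 2.
Answer: λ = 7/2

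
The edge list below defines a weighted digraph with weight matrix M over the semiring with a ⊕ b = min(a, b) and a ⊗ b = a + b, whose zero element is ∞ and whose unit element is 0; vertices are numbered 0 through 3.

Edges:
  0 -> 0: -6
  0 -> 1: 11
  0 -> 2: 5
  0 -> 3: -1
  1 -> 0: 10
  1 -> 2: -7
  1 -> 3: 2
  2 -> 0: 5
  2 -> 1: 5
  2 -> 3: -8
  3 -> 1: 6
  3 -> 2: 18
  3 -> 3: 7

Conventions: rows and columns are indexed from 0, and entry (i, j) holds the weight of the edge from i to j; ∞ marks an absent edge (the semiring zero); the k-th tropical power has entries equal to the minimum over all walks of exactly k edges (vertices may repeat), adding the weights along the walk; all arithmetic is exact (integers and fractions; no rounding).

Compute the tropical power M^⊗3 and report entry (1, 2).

M^⊗2:
  [-12, 5, -1, -7]
  [-2, -2, 15, -15]
  [-1, -2, -2, -1]
  [16, 13, -1, 8]
M^⊗3:
  [-18, -1, -7, -13]
  [-8, -9, -9, -8]
  [-7, 3, -9, -10]
  [4, 4, 6, -9]
Key observation: the optimum is the walk 1->2->1->2, with weight (-7) + 5 + (-7) = -9.
Optimal value attained by: walk 1->2->1->2.
Answer: (M^⊗3)[1][2] = -9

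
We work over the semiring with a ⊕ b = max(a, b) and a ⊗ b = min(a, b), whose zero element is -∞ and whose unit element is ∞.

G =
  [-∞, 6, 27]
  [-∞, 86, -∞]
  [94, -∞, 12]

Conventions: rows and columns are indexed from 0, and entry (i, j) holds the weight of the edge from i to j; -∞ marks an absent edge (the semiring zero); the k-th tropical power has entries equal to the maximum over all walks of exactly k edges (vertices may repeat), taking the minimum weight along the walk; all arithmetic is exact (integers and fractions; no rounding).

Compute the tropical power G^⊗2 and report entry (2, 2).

G^⊗2:
  [27, 6, 12]
  [-∞, 86, -∞]
  [12, 6, 27]
Key observation: the optimum is the walk 2->0->2, with weight 94 min 27 = 27.
Optimal value attained by: walk 2->0->2.
Answer: (G^⊗2)[2][2] = 27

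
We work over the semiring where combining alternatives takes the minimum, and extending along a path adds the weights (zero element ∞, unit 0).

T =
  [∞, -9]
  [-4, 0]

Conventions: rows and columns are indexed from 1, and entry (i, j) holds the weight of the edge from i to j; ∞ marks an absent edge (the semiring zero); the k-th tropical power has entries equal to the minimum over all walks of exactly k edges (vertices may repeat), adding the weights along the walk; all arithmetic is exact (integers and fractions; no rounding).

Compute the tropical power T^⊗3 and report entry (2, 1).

T^⊗2:
  [-13, -9]
  [-4, -13]
T^⊗3:
  [-13, -22]
  [-17, -13]
Key observation: the optimum is the walk 2->1->2->1, with weight (-4) + (-9) + (-4) = -17.
Optimal value attained by: walk 2->1->2->1.
Answer: (T^⊗3)[2][1] = -17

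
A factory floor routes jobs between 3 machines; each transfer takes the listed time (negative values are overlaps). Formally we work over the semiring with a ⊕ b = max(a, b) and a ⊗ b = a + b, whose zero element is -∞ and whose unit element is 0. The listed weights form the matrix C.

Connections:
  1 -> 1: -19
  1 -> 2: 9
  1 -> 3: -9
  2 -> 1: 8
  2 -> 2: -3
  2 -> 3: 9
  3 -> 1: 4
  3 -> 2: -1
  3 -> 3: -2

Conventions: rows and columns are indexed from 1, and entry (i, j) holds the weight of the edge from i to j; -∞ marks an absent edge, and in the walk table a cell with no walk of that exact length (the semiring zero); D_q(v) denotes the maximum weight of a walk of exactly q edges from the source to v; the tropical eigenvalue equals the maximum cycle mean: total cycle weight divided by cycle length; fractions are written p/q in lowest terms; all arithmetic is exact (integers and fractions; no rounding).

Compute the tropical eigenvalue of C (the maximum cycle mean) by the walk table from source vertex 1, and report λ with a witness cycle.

q=0: [0, -∞, -∞]
q=1: [-19, 9, -9]
q=2: [17, 6, 18]
q=3: [22, 26, 16]
Optimal cycle mean attained by: cycle 1->2->1, total 9 + 8, length 2.
Answer: λ = 17/2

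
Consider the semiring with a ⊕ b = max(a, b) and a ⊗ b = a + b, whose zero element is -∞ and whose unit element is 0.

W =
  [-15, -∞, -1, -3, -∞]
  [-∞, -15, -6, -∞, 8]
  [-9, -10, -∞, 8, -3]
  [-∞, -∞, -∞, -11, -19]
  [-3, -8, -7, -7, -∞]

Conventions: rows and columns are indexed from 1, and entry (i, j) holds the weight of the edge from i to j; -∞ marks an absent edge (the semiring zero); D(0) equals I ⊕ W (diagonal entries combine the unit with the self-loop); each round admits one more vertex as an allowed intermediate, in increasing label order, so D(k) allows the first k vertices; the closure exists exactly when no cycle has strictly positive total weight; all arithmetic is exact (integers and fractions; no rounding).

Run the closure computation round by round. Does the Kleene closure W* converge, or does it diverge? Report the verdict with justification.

D(0):
  [0, -∞, -1, -3, -∞]
  [-∞, 0, -6, -∞, 8]
  [-9, -10, 0, 8, -3]
  [-∞, -∞, -∞, 0, -19]
  [-3, -8, -7, -7, 0]
D(1):
  [0, -∞, -1, -3, -∞]
  [-∞, 0, -6, -∞, 8]
  [-9, -10, 0, 8, -3]
  [-∞, -∞, -∞, 0, -19]
  [-3, -8, -4, -6, 0]
D(2):
  [0, -∞, -1, -3, -∞]
  [-∞, 0, -6, -∞, 8]
  [-9, -10, 0, 8, -2]
  [-∞, -∞, -∞, 0, -19]
  [-3, -8, -4, -6, 0]
D(3):
  [0, -11, -1, 7, -3]
  [-15, 0, -6, 2, 8]
  [-9, -10, 0, 8, -2]
  [-∞, -∞, -∞, 0, -19]
  [-3, -8, -4, 4, 0]
D(4):
  [0, -11, -1, 7, -3]
  [-15, 0, -6, 2, 8]
  [-9, -10, 0, 8, -2]
  [-∞, -∞, -∞, 0, -19]
  [-3, -8, -4, 4, 0]
D(5):
  [0, -11, -1, 7, -3]
  [5, 0, 4, 12, 8]
  [-5, -10, 0, 8, -2]
  [-22, -27, -23, 0, -19]
  [-3, -8, -4, 4, 0]
Key observation: every diagonal entry stays at the unit through all rounds, so no improving cycle exists.
Answer: CONVERGES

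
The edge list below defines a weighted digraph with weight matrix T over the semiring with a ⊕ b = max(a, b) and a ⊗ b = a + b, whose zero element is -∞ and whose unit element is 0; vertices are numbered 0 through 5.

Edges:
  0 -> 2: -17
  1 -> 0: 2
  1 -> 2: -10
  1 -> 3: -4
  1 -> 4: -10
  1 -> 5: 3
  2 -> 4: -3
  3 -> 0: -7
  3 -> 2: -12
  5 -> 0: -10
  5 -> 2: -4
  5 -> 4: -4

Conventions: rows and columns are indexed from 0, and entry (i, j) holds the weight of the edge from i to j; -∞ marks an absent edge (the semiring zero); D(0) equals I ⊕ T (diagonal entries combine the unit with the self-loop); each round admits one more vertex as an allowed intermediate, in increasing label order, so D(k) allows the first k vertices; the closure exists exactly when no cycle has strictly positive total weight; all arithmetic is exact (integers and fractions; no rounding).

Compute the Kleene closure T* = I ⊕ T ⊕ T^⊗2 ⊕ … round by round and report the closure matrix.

D(0):
  [0, -∞, -17, -∞, -∞, -∞]
  [2, 0, -10, -4, -10, 3]
  [-∞, -∞, 0, -∞, -3, -∞]
  [-7, -∞, -12, 0, -∞, -∞]
  [-∞, -∞, -∞, -∞, 0, -∞]
  [-10, -∞, -4, -∞, -4, 0]
D(1):
  [0, -∞, -17, -∞, -∞, -∞]
  [2, 0, -10, -4, -10, 3]
  [-∞, -∞, 0, -∞, -3, -∞]
  [-7, -∞, -12, 0, -∞, -∞]
  [-∞, -∞, -∞, -∞, 0, -∞]
  [-10, -∞, -4, -∞, -4, 0]
D(2):
  [0, -∞, -17, -∞, -∞, -∞]
  [2, 0, -10, -4, -10, 3]
  [-∞, -∞, 0, -∞, -3, -∞]
  [-7, -∞, -12, 0, -∞, -∞]
  [-∞, -∞, -∞, -∞, 0, -∞]
  [-10, -∞, -4, -∞, -4, 0]
D(3):
  [0, -∞, -17, -∞, -20, -∞]
  [2, 0, -10, -4, -10, 3]
  [-∞, -∞, 0, -∞, -3, -∞]
  [-7, -∞, -12, 0, -15, -∞]
  [-∞, -∞, -∞, -∞, 0, -∞]
  [-10, -∞, -4, -∞, -4, 0]
D(4):
  [0, -∞, -17, -∞, -20, -∞]
  [2, 0, -10, -4, -10, 3]
  [-∞, -∞, 0, -∞, -3, -∞]
  [-7, -∞, -12, 0, -15, -∞]
  [-∞, -∞, -∞, -∞, 0, -∞]
  [-10, -∞, -4, -∞, -4, 0]
D(5):
  [0, -∞, -17, -∞, -20, -∞]
  [2, 0, -10, -4, -10, 3]
  [-∞, -∞, 0, -∞, -3, -∞]
  [-7, -∞, -12, 0, -15, -∞]
  [-∞, -∞, -∞, -∞, 0, -∞]
  [-10, -∞, -4, -∞, -4, 0]
D(6):
  [0, -∞, -17, -∞, -20, -∞]
  [2, 0, -1, -4, -1, 3]
  [-∞, -∞, 0, -∞, -3, -∞]
  [-7, -∞, -12, 0, -15, -∞]
  [-∞, -∞, -∞, -∞, 0, -∞]
  [-10, -∞, -4, -∞, -4, 0]
Answer: T* = [[0, -∞, -17, -∞, -20, -∞], [2, 0, -1, -4, -1, 3], [-∞, -∞, 0, -∞, -3, -∞], [-7, -∞, -12, 0, -15, -∞], [-∞, -∞, -∞, -∞, 0, -∞], [-10, -∞, -4, -∞, -4, 0]]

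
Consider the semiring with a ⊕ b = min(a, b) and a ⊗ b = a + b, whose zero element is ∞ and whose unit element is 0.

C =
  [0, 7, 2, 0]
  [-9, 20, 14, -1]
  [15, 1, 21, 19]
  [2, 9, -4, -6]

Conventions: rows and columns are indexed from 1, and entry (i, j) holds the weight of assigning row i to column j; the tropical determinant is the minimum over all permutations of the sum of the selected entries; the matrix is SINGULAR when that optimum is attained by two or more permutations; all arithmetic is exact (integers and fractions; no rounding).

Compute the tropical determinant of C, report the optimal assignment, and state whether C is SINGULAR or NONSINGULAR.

σ = (1, 2, 3, 4): 0 + 20 + 21 + (-6) = 35
σ = (1, 2, 4, 3): 0 + 20 + 19 + (-4) = 35
σ = (1, 3, 2, 4): 0 + 14 + 1 + (-6) = 9
σ = (1, 3, 4, 2): 0 + 14 + 19 + 9 = 42
σ = (1, 4, 2, 3): 0 + (-1) + 1 + (-4) = -4
σ = (1, 4, 3, 2): 0 + (-1) + 21 + 9 = 29
σ = (2, 1, 3, 4): 7 + (-9) + 21 + (-6) = 13
σ = (2, 1, 4, 3): 7 + (-9) + 19 + (-4) = 13
σ = (2, 3, 1, 4): 7 + 14 + 15 + (-6) = 30
σ = (2, 3, 4, 1): 7 + 14 + 19 + 2 = 42
σ = (2, 4, 1, 3): 7 + (-1) + 15 + (-4) = 17
σ = (2, 4, 3, 1): 7 + (-1) + 21 + 2 = 29
σ = (3, 1, 2, 4): 2 + (-9) + 1 + (-6) = -12
σ = (3, 1, 4, 2): 2 + (-9) + 19 + 9 = 21
σ = (3, 2, 1, 4): 2 + 20 + 15 + (-6) = 31
σ = (3, 2, 4, 1): 2 + 20 + 19 + 2 = 43
σ = (3, 4, 1, 2): 2 + (-1) + 15 + 9 = 25
σ = (3, 4, 2, 1): 2 + (-1) + 1 + 2 = 4
σ = (4, 1, 2, 3): 0 + (-9) + 1 + (-4) = -12
σ = (4, 1, 3, 2): 0 + (-9) + 21 + 9 = 21
σ = (4, 2, 1, 3): 0 + 20 + 15 + (-4) = 31
σ = (4, 2, 3, 1): 0 + 20 + 21 + 2 = 43
σ = (4, 3, 1, 2): 0 + 14 + 15 + 9 = 38
σ = (4, 3, 2, 1): 0 + 14 + 1 + 2 = 17
Optimal value attained by: σ = (3, 1, 2, 4).
Answer: det⊕(C) = -12; verdict: SINGULAR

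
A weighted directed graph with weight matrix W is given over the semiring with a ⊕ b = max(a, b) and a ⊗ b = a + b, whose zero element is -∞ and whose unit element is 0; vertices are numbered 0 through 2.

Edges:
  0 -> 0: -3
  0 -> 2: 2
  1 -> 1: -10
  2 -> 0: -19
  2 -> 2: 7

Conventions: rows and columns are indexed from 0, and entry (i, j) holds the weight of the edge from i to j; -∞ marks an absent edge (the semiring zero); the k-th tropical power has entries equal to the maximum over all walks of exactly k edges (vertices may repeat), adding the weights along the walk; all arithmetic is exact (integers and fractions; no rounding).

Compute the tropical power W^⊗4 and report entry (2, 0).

W^⊗2:
  [-6, -∞, 9]
  [-∞, -20, -∞]
  [-12, -∞, 14]
W^⊗3:
  [-9, -∞, 16]
  [-∞, -30, -∞]
  [-5, -∞, 21]
W^⊗4:
  [-3, -∞, 23]
  [-∞, -40, -∞]
  [2, -∞, 28]
Key observation: the optimum is the walk 2->2->2->2->0, with weight 7 + 7 + 7 + (-19) = 2.
Optimal value attained by: walk 2->2->2->2->0.
Answer: (W^⊗4)[2][0] = 2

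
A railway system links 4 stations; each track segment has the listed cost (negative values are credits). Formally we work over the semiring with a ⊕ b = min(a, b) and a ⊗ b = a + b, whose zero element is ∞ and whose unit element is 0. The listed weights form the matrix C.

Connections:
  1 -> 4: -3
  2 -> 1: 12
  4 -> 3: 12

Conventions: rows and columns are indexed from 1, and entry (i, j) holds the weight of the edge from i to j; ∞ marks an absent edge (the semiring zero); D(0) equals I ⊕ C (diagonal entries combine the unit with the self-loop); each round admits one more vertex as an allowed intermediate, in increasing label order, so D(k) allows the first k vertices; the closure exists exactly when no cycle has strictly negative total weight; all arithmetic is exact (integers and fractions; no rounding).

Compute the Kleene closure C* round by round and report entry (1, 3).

D(0):
  [0, ∞, ∞, -3]
  [12, 0, ∞, ∞]
  [∞, ∞, 0, ∞]
  [∞, ∞, 12, 0]
D(1):
  [0, ∞, ∞, -3]
  [12, 0, ∞, 9]
  [∞, ∞, 0, ∞]
  [∞, ∞, 12, 0]
D(2):
  [0, ∞, ∞, -3]
  [12, 0, ∞, 9]
  [∞, ∞, 0, ∞]
  [∞, ∞, 12, 0]
D(3):
  [0, ∞, ∞, -3]
  [12, 0, ∞, 9]
  [∞, ∞, 0, ∞]
  [∞, ∞, 12, 0]
D(4):
  [0, ∞, 9, -3]
  [12, 0, 21, 9]
  [∞, ∞, 0, ∞]
  [∞, ∞, 12, 0]
Answer: C*[1][3] = 9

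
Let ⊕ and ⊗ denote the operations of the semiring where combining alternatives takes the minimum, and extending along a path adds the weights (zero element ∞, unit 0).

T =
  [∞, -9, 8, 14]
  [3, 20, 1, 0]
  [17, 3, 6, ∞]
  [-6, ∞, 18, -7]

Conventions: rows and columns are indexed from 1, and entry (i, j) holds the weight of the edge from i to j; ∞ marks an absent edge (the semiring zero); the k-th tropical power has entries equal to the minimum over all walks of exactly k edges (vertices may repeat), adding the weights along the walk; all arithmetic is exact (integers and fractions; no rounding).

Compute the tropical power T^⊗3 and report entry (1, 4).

T^⊗2:
  [-6, 11, -8, -9]
  [-6, -6, 7, -7]
  [6, 8, 4, 3]
  [-13, -15, 2, -14]
T^⊗3:
  [-15, -15, -2, -16]
  [-13, -15, -5, -14]
  [-3, -3, 9, -4]
  [-20, -22, -14, -21]
Key observation: the optimum is the walk 1->2->4->4, with weight (-9) + 0 + (-7) = -16.
Optimal value attained by: walk 1->2->4->4.
Answer: (T^⊗3)[1][4] = -16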